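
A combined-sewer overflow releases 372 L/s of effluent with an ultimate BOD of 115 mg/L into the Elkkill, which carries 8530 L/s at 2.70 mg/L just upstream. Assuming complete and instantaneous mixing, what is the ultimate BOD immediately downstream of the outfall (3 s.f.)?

7.39 mg/L

Flow-weighted mixing: C = (Q_r C_r + Q_w C_w)/(Q_r + Q_w)
= (8530×2.70 + 372×115)/(8530 + 372) = 65810/8902 = 7.393 mg/L.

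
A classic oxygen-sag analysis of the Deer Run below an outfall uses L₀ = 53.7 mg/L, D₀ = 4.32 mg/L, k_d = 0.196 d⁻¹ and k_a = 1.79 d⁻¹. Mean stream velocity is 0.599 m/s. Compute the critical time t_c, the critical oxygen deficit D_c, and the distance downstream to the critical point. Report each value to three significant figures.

At the critical point dD/dt = 0, so k_d L₀ e^(−k_d t) = k_a D. Substituting D(t) from the Streeter–Phelps equation and solving for t gives
t_c = ln[(k_a/k_d)(1 − D₀(k_a−k_d)/(k_d L₀))] / (k_a−k_d).
Here k_a−k_d = 1.594 d⁻¹ and 1 − D₀(k_a−k_d)/(k_d L₀) = 1 − 4.32×1.594/(0.196×53.7) = 0.3458, so
t_c = ln(9.133 × 0.3458) / 1.594 = 1.150 / 1.594 = 0.7213 d.
L(t_c) = L₀ e^(−k_d t_c) = 53.7 × 0.8682 = 46.62 mg/L, and at the critical point k_a D_c = k_d L, so D_c = (0.196/1.79) × 46.62 = 5.105 mg/L.
x_c = v t_c = 0.599 m/s × 0.7213 d × 86400 s/d = 37330 m ≈ 37.3 km.

t_c ≈ 0.721 d; D_c ≈ 5.10 mg/L; x_c ≈ 37.3 km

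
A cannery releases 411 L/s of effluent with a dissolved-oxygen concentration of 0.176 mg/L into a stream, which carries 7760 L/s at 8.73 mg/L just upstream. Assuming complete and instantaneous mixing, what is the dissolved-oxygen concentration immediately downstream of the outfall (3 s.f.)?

Flow-weighted mixing: C = (Q_r C_r + Q_w C_w)/(Q_r + Q_w)
= (7760×8.73 + 411×0.176)/(7760 + 411) = 67820/8171 = 8.300 mg/L.

8.30 mg/L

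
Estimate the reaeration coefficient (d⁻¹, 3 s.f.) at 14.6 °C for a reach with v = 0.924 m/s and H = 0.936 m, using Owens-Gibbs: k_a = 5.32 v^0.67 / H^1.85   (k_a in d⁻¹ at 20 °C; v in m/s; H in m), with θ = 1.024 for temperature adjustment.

k_a(20) = 5.32 × 0.924^0.67 / 0.936^1.85 = 5.32 × 0.9484 / 0.8848 = 5.702 d⁻¹.
k_a(14.6) = 5.702 × 1.024^(14.6−20) = 5.702 × 0.8798 = 5.017 d⁻¹.

k_a ≈ 5.02 d⁻¹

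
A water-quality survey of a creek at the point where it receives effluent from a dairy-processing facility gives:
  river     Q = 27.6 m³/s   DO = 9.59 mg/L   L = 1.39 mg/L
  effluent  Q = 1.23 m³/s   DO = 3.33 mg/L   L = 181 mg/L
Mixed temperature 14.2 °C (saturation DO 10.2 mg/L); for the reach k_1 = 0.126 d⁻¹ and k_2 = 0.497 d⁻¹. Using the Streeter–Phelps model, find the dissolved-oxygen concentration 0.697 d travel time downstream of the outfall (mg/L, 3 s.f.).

DO ≈ 8.94 mg/L

Mixed DO = (27.6×9.59 + 1.23×3.33)/(27.6+1.23) = 268.8/28.83 = 9.323 mg/L.
Mixed L₀ = (27.6×1.39 + 1.23×181)/(28.83) = 261.0/28.83 = 9.053 mg/L.
Initial deficit D₀ = C_s − DO₀ = 10.2 − 9.323 = 0.8771 mg/L.
D(0.697) = [0.126×9.053/(0.497−0.126)](e^(−0.126×0.697) − e^(−0.497×0.697)) + 0.8771 e^(−0.497×0.697)
= 3.075 × (0.9159 − 0.7072) + 0.8771 × 0.7072 = 1.262 mg/L.
DO = 10.2 − 1.262 = 8.938 mg/L.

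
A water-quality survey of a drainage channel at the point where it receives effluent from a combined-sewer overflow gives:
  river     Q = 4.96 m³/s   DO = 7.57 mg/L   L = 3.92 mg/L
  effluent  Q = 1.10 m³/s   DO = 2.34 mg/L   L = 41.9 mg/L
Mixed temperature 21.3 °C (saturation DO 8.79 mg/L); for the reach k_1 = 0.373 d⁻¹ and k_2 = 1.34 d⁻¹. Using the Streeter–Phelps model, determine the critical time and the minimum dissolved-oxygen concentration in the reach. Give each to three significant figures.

Mixed DO = (4.96×7.57 + 1.10×2.34)/(4.96+1.10) = 40.12/6.060 = 6.621 mg/L.
Mixed L₀ = (4.96×3.92 + 1.10×41.9)/(6.060) = 65.53/6.060 = 10.81 mg/L.
Initial deficit D₀ = C_s − DO₀ = 8.79 − 6.621 = 2.169 mg/L.
t_c = (1/0.9670) ln[(1.34/0.373)(1 − 2.169×0.9670/(0.373×10.81))] = 1.034 × ln(1.724) = 0.5633 d.
D_c = (0.373/1.34) × 10.81 × e^(−0.373×0.5633) = 0.2784 × 10.81 × 0.8105 = 2.440 mg/L.
Minimum DO = 8.79 − 2.440 = 6.350 mg/L.

t_c ≈ 0.563 d; minimum DO ≈ 6.35 mg/L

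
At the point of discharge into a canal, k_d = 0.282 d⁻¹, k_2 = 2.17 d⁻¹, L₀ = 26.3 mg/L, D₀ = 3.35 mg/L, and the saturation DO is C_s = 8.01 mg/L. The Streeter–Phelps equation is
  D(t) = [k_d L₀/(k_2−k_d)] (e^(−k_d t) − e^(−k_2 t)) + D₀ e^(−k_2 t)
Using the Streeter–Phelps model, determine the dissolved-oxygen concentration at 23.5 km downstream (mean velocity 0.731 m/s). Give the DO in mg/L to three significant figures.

Travel time t = x/v = 23.5 km / (0.731 m/s) = 23500 m / 0.731 m/s = 32150 s = 0.3721 d.
k_d L₀/(k_2−k_d) = 0.282×26.3/(2.17−0.282) = 7.417/1.888 = 3.928 mg/L.
e^(−k_d t) = e^(−0.282×0.3721) = 0.9004; e^(−k_2 t) = e^(−2.17×0.3721) = 0.4460.
D = 3.928 × (0.9004 − 0.4460) + 3.35 × 0.4460 = 1.785 + 1.494 = 3.279 mg/L.
DO = C_s − D = 8.01 − 3.279 = 4.731 mg/L.

DO ≈ 4.73 mg/L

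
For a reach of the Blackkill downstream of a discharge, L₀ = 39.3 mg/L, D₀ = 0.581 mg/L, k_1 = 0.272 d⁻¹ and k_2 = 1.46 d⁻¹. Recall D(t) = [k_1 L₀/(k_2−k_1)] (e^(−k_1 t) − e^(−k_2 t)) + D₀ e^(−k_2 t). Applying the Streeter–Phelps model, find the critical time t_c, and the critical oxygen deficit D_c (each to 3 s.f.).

t_c = [1/(k_2−k_1)] ln[(k_2/k_1)(1 − D₀(k_2−k_1)/(k_1 L₀))]
= [1/(1.46−0.272)] ln[(1.46/0.272)(1 − 0.581×1.188/(0.272×39.3))]
= (1/1.188) ln[5.368 × 0.9354] = 0.8418 × ln(5.021) = 0.8418 × 1.614 = 1.358 d.
D_c = (k_1/k_2) L₀ e^(−k_1 t_c) = (0.272/1.46) × 39.3 × e^(−0.272×1.358) = 0.1863 × 39.3 × 0.6911 = 5.060 mg/L.

t_c ≈ 1.36 d; D_c ≈ 5.06 mg/L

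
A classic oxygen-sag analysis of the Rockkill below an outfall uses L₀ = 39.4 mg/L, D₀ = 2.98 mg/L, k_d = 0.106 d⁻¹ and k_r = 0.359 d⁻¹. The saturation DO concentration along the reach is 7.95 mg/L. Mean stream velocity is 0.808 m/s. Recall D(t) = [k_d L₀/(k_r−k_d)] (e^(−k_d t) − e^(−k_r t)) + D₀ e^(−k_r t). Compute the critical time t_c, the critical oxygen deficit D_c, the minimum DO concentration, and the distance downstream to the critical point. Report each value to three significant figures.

t_c ≈ 4.03 d; D_c ≈ 7.59 mg/L; min DO ≈ 0.365 mg/L; x_c ≈ 282 km

At the critical point dD/dt = 0, so k_d L₀ e^(−k_d t) = k_r D. Substituting D(t) from the Streeter–Phelps equation and solving for t gives
t_c = ln[(k_r/k_d)(1 − D₀(k_r−k_d)/(k_d L₀))] / (k_r−k_d).
Here k_r−k_d = 0.2530 d⁻¹ and 1 − D₀(k_r−k_d)/(k_d L₀) = 1 − 2.98×0.2530/(0.106×39.4) = 0.8195, so
t_c = ln(3.387 × 0.8195) / 0.2530 = 1.021 / 0.2530 = 4.035 d.
L(t_c) = L₀ e^(−k_d t_c) = 39.4 × 0.6520 = 25.69 mg/L, and at the critical point k_r D_c = k_d L, so D_c = (0.106/0.359) × 25.69 = 7.585 mg/L.
Minimum DO = C_s − D_c = 7.95 − 7.585 = 0.3648 mg/L.
x_c = v t_c = 0.808 m/s × 4.035 d × 86400 s/d = 281700 m ≈ 282 km.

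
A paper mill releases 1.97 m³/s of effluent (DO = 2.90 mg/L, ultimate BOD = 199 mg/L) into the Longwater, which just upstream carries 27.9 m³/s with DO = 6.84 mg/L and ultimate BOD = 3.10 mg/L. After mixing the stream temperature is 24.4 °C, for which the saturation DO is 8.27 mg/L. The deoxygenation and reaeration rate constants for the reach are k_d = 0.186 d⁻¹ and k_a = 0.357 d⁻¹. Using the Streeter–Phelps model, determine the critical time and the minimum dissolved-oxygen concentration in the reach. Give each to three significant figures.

Mixed DO = (27.9×6.84 + 1.97×2.90)/(27.9+1.97) = 196.5/29.87 = 6.580 mg/L.
Mixed L₀ = (27.9×3.10 + 1.97×199)/(29.87) = 478.5/29.87 = 16.02 mg/L.
Initial deficit D₀ = C_s − DO₀ = 8.27 − 6.580 = 1.690 mg/L.
t_c = (1/0.1710) ln[(0.357/0.186)(1 − 1.690×0.1710/(0.186×16.02))] = 5.848 × ln(1.733) = 3.216 d.
D_c = (0.186/0.357) × 16.02 × e^(−0.186×3.216) = 0.5210 × 16.02 × 0.5498 = 4.589 mg/L.
Minimum DO = 8.27 − 4.589 = 3.681 mg/L.

t_c ≈ 3.22 d; minimum DO ≈ 3.68 mg/L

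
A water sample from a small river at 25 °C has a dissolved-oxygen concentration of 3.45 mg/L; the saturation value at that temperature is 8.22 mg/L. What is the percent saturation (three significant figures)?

% saturation = C/C_s × 100 = 3.45/8.22 × 100 = 42.0 %.

42.0 % saturation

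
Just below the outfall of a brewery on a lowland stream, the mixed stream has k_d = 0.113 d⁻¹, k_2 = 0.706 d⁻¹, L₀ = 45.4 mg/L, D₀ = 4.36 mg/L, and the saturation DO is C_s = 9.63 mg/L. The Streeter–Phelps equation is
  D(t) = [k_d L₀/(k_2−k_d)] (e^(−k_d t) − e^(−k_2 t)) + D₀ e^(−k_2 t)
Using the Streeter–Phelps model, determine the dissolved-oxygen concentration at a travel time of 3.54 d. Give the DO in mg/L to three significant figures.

DO ≈ 4.18 mg/L

k_d L₀/(k_2−k_d) = 0.113×45.4/(0.706−0.113) = 5.130/0.5930 = 8.651 mg/L.
e^(−k_d t) = e^(−0.113×3.540) = 0.6703; e^(−k_2 t) = e^(−0.706×3.540) = 0.08215.
D = 8.651 × (0.6703 − 0.08215) + 4.36 × 0.08215 = 5.088 + 0.3582 = 5.446 mg/L.
DO = C_s − D = 9.63 − 5.446 = 4.184 mg/L.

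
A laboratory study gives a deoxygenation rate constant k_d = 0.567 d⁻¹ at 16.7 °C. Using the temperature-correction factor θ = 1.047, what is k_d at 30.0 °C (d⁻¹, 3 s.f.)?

k_d ≈ 1.04 d⁻¹

k_d(T₂) = k_d(T₁) · θ^(T₂−T₁) = 0.567 × 1.047^(30.0−16.7)
= 0.567 × 1.047^13.3 = 0.567 × 1.842 = 1.044 d⁻¹.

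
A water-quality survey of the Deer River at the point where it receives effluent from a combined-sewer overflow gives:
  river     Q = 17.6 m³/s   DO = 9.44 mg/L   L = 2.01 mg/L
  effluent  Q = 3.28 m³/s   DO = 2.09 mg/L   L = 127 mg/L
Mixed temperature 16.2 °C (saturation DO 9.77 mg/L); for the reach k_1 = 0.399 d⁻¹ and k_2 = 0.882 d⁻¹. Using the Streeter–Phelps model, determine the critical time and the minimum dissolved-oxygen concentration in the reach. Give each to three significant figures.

t_c ≈ 1.46 d; minimum DO ≈ 4.31 mg/L

Mixed DO = (17.6×9.44 + 3.28×2.09)/(17.6+3.28) = 173.0/20.88 = 8.285 mg/L.
Mixed L₀ = (17.6×2.01 + 3.28×127)/(20.88) = 451.9/20.88 = 21.64 mg/L.
Initial deficit D₀ = C_s − DO₀ = 9.77 − 8.285 = 1.485 mg/L.
t_c = (1/0.4830) ln[(0.882/0.399)(1 − 1.485×0.4830/(0.399×21.64))] = 2.070 × ln(2.027) = 1.463 d.
D_c = (0.399/0.882) × 21.64 × e^(−0.399×1.463) = 0.4524 × 21.64 × 0.5578 = 5.462 mg/L.
Minimum DO = 9.77 − 5.462 = 4.308 mg/L.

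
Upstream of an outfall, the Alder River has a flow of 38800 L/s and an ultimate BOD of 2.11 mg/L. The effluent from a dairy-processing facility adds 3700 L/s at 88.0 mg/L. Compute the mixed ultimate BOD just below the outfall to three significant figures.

Flow-weighted mixing: C = (Q_r C_r + Q_w C_w)/(Q_r + Q_w)
= (38800×2.11 + 3700×88.0)/(38800 + 3700) = 407500/42500 = 9.587 mg/L.

9.59 mg/L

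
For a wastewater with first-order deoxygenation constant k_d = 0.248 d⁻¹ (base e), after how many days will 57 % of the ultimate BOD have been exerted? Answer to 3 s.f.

y/L₀ = 1 − e^(−k_d t) = 0.57 ⇒ e^(−k_d t) = 0.430
t = −ln(0.430) / 0.248 = 0.8440 / 0.248 = 3.403 d.

t ≈ 3.40 d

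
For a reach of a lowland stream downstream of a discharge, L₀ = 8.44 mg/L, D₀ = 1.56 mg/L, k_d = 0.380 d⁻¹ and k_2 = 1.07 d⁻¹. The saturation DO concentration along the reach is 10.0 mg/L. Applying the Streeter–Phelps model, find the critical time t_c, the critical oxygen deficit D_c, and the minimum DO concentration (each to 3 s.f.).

With k_2/k_d = 2.816 and 1 − D₀(k_2−k_d)/(k_d L₀) = 0.6644,
t_c = ln(2.816 × 0.6644) / (1.07 − 0.380) = ln(1.871) / 0.6900 = 0.6263/0.6900 = 0.9077 d.
D_c = (k_d/k_2) L₀ e^(−k_d t_c) = (0.380/1.07) × 8.44 × e^(−0.380×0.9077) = 0.3551 × 8.44 × 0.7083 = 2.123 mg/L.
Minimum DO = C_s − D_c = 10.0 − 2.123 = 7.877 mg/L.

t_c ≈ 0.908 d; D_c ≈ 2.12 mg/L; min DO ≈ 7.88 mg/L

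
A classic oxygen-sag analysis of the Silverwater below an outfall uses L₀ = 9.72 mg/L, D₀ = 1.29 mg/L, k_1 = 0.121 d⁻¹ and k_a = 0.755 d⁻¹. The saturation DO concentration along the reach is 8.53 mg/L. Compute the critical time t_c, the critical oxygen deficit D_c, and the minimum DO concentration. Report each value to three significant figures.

t_c ≈ 1.01 d; D_c ≈ 1.38 mg/L; min DO ≈ 7.15 mg/L

t_c = [1/(k_a−k_1)] ln[(k_a/k_1)(1 − D₀(k_a−k_1)/(k_1 L₀))]
= [1/(0.755−0.121)] ln[(0.755/0.121)(1 − 1.29×0.6340/(0.121×9.72))]
= (1/0.6340) ln[6.240 × 0.3046] = 1.577 × ln(1.901) = 1.577 × 0.6422 = 1.013 d.
D_c = (k_1/k_a) L₀ e^(−k_1 t_c) = (0.121/0.755) × 9.72 × e^(−0.121×1.013) = 0.1603 × 9.72 × 0.8846 = 1.378 mg/L.
Minimum DO = C_s − D_c = 8.53 − 1.378 = 7.152 mg/L.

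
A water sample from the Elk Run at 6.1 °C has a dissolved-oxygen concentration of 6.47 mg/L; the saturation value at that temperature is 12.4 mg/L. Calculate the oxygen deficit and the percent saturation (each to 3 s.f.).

D = C_s − C = 12.4 − 6.47 = 5.93 mg/L.
% saturation = 6.47/12.4 × 100 = 52.2 %.

D ≈ 5.93 mg/L; 52.2 % saturation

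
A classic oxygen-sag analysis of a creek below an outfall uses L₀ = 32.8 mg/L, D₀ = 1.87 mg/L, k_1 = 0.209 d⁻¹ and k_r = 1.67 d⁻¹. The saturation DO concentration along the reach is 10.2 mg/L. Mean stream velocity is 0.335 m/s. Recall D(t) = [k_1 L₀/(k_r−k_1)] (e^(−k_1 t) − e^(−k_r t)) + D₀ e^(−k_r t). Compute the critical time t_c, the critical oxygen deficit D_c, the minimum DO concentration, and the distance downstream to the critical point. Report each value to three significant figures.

At the critical point dD/dt = 0, so k_1 L₀ e^(−k_1 t) = k_r D. Substituting D(t) from the Streeter–Phelps equation and solving for t gives
t_c = ln[(k_r/k_1)(1 − D₀(k_r−k_1)/(k_1 L₀))] / (k_r−k_1).
Here k_r−k_1 = 1.461 d⁻¹ and 1 − D₀(k_r−k_1)/(k_1 L₀) = 1 − 1.87×1.461/(0.209×32.8) = 0.6015, so
t_c = ln(7.990 × 0.6015) / 1.461 = 1.570 / 1.461 = 1.075 d.
L(t_c) = L₀ e^(−k_1 t_c) = 32.8 × 0.7989 = 26.20 mg/L, and at the critical point k_r D_c = k_1 L, so D_c = (0.209/1.67) × 26.20 = 3.279 mg/L.
Minimum DO = C_s − D_c = 10.2 − 3.279 = 6.921 mg/L.
x_c = v t_c = 0.335 m/s × 1.075 d × 86400 s/d = 31100 m ≈ 31.1 km.

t_c ≈ 1.07 d; D_c ≈ 3.28 mg/L; min DO ≈ 6.92 mg/L; x_c ≈ 31.1 km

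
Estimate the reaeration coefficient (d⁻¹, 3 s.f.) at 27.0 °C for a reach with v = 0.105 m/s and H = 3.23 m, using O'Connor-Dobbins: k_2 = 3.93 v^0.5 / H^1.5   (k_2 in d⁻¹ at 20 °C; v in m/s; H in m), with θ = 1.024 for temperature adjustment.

k_2 ≈ 0.259 d⁻¹

k_2(20) = 3.93 × 0.105^0.5 / 3.23^1.5 = 3.93 × 0.3240 / 5.805 = 0.2194 d⁻¹.
k_2(27.0) = 0.2194 × 1.024^(27.0−20) = 0.2194 × 1.181 = 0.2590 d⁻¹.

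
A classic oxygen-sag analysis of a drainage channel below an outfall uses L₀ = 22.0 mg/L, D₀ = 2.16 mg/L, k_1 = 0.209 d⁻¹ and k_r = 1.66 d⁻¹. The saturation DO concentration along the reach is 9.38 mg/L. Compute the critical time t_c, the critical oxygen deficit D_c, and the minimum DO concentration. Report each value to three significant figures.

t_c ≈ 0.639 d; D_c ≈ 2.42 mg/L; min DO ≈ 6.96 mg/L

t_c = [1/(k_r−k_1)] ln[(k_r/k_1)(1 − D₀(k_r−k_1)/(k_1 L₀))]
= [1/(1.66−0.209)] ln[(1.66/0.209)(1 − 2.16×1.451/(0.209×22.0))]
= (1/1.451) ln[7.943 × 0.3184] = 0.6892 × ln(2.529) = 0.6892 × 0.9277 = 0.6393 d.
D_c = (k_1/k_r) L₀ e^(−k_1 t_c) = (0.209/1.66) × 22.0 × e^(−0.209×0.6393) = 0.1259 × 22.0 × 0.8749 = 2.423 mg/L.
Minimum DO = C_s − D_c = 9.38 − 2.423 = 6.957 mg/L.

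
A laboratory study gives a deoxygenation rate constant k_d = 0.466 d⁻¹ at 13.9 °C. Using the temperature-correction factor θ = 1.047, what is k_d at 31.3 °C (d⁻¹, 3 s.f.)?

k_d(T₂) = k_d(T₁) · θ^(T₂−T₁) = 0.466 × 1.047^(31.3−13.9)
= 0.466 × 1.047^17.4 = 0.466 × 2.224 = 1.036 d⁻¹.

k_d ≈ 1.04 d⁻¹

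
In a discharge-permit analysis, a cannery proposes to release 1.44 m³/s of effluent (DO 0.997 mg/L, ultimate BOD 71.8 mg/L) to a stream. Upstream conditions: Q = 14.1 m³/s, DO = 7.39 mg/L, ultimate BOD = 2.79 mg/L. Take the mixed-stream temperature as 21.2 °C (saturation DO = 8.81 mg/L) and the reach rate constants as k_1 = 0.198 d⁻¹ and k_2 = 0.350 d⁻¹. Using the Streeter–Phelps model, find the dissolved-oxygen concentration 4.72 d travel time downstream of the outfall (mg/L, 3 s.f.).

DO ≈ 6.02 mg/L

Mixed DO = (14.1×7.39 + 1.44×0.997)/(14.1+1.44) = 105.6/15.54 = 6.798 mg/L.
Mixed L₀ = (14.1×2.79 + 1.44×71.8)/(15.54) = 142.7/15.54 = 9.185 mg/L.
Initial deficit D₀ = C_s − DO₀ = 8.81 − 6.798 = 2.012 mg/L.
D(4.72) = [0.198×9.185/(0.350−0.198)](e^(−0.198×4.72) − e^(−0.350×4.72)) + 2.012 e^(−0.350×4.72)
= 11.96 × (0.3928 − 0.1917) + 2.012 × 0.1917 = 2.792 mg/L.
DO = 8.81 − 2.792 = 6.018 mg/L.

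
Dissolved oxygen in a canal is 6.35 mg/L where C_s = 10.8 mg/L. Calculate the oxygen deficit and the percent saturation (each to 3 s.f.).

D = C_s − C = 10.8 − 6.35 = 4.45 mg/L.
% saturation = 6.35/10.8 × 100 = 58.8 %.

D ≈ 4.45 mg/L; 58.8 % saturation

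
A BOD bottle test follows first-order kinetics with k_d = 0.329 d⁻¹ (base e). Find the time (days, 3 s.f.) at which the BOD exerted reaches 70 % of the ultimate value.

t ≈ 3.66 d

y/L₀ = 1 − e^(−k_d t) = 0.70 ⇒ e^(−k_d t) = 0.300
t = −ln(0.300) / 0.329 = 1.204 / 0.329 = 3.659 d.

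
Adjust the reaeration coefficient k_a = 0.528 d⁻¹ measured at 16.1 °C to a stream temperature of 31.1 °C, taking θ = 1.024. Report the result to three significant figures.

k_a ≈ 0.754 d⁻¹

k_a(T₂) = k_a(T₁) · θ^(T₂−T₁) = 0.528 × 1.024^(31.1−16.1)
= 0.528 × 1.024^15.0 = 0.528 × 1.427 = 0.7536 d⁻¹.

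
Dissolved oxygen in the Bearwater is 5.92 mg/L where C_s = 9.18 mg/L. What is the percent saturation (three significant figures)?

64.5 % saturation

% saturation = C/C_s × 100 = 5.92/9.18 × 100 = 64.5 %.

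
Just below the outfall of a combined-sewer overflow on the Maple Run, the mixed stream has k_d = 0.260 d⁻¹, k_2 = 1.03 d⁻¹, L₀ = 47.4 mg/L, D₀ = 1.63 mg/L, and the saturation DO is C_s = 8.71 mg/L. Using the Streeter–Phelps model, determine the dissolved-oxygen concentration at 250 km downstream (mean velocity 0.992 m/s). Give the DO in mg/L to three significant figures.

Travel time t = x/v = 250 km / (0.992 m/s) = 250000 m / 0.992 m/s = 252000 s = 2.917 d.
k_d L₀/(k_2−k_d) = 0.260×47.4/(1.03−0.260) = 12.32/0.7700 = 16.01 mg/L.
e^(−k_d t) = e^(−0.260×2.917) = 0.4684; e^(−k_2 t) = e^(−1.03×2.917) = 0.04957.
D = 16.01 × (0.4684 − 0.04957) + 1.63 × 0.04957 = 6.704 + 0.08080 = 6.785 mg/L.
DO = C_s − D = 8.71 − 6.785 = 1.925 mg/L.

DO ≈ 1.93 mg/L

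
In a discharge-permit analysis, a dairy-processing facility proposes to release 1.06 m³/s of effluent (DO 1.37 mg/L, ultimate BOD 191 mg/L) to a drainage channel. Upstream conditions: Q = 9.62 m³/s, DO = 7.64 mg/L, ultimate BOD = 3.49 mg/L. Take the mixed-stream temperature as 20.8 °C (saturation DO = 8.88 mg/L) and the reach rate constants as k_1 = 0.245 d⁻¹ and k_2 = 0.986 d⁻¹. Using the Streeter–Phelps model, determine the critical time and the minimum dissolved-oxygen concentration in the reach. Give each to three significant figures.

Mixed DO = (9.62×7.64 + 1.06×1.37)/(9.62+1.06) = 74.95/10.68 = 7.018 mg/L.
Mixed L₀ = (9.62×3.49 + 1.06×191)/(10.68) = 236.0/10.68 = 22.10 mg/L.
Initial deficit D₀ = C_s − DO₀ = 8.88 − 7.018 = 1.862 mg/L.
t_c = (1/0.7410) ln[(0.986/0.245)(1 − 1.862×0.7410/(0.245×22.10))] = 1.350 × ln(2.999) = 1.482 d.
D_c = (0.245/0.986) × 22.10 × e^(−0.245×1.482) = 0.2485 × 22.10 × 0.6955 = 3.819 mg/L.
Minimum DO = 8.88 − 3.819 = 5.061 mg/L.

t_c ≈ 1.48 d; minimum DO ≈ 5.06 mg/L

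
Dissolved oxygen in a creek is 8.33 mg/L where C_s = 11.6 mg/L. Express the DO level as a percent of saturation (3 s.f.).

71.8 % saturation

% saturation = C/C_s × 100 = 8.33/11.6 × 100 = 71.8 %.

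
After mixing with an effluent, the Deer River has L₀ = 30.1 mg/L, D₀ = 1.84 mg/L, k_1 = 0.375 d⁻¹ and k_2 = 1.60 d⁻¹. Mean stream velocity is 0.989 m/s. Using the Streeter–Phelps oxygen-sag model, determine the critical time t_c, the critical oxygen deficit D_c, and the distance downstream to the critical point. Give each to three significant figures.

t_c ≈ 1.00 d; D_c ≈ 4.84 mg/L; x_c ≈ 85.7 km

t_c = [1/(k_2−k_1)] ln[(k_2/k_1)(1 − D₀(k_2−k_1)/(k_1 L₀))]
= [1/(1.60−0.375)] ln[(1.60/0.375)(1 − 1.84×1.225/(0.375×30.1))]
= (1/1.225) ln[4.267 × 0.8003] = 0.8163 × ln(3.415) = 0.8163 × 1.228 = 1.003 d.
D_c = (k_1/k_2) L₀ e^(−k_1 t_c) = (0.375/1.60) × 30.1 × e^(−0.375×1.003) = 0.2344 × 30.1 × 0.6866 = 4.844 mg/L.
x_c = v t_c = 0.989 m/s × 1.003 d × 86400 s/d = 85660 m ≈ 85.7 km.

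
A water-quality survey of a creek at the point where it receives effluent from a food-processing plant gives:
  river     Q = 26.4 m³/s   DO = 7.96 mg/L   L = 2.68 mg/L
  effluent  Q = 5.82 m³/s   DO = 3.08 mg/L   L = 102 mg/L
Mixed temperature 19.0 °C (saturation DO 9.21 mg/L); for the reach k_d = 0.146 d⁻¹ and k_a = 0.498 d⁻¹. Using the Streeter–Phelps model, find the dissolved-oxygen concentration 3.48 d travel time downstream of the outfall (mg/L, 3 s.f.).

Mixed DO = (26.4×7.96 + 5.82×3.08)/(26.4+5.82) = 228.1/32.22 = 7.079 mg/L.
Mixed L₀ = (26.4×2.68 + 5.82×102)/(32.22) = 664.4/32.22 = 20.62 mg/L.
Initial deficit D₀ = C_s − DO₀ = 9.21 − 7.079 = 2.131 mg/L.
D(3.48) = [0.146×20.62/(0.498−0.146)](e^(−0.146×3.48) − e^(−0.498×3.48)) + 2.131 e^(−0.498×3.48)
= 8.553 × (0.6016 − 0.1767) + 2.131 × 0.1767 = 4.011 mg/L.
DO = 9.21 − 4.011 = 5.199 mg/L.

DO ≈ 5.20 mg/L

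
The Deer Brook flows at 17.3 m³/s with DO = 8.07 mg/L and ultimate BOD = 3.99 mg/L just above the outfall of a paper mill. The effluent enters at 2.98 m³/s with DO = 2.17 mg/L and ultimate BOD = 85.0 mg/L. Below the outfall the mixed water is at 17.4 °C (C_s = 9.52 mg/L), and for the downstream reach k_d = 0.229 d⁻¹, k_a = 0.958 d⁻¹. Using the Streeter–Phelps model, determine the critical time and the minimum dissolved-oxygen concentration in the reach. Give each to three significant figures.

t_c ≈ 1.11 d; minimum DO ≈ 6.57 mg/L

Mixed DO = (17.3×8.07 + 2.98×2.17)/(17.3+2.98) = 146.1/20.28 = 7.203 mg/L.
Mixed L₀ = (17.3×3.99 + 2.98×85.0)/(20.28) = 322.3/20.28 = 15.89 mg/L.
Initial deficit D₀ = C_s − DO₀ = 9.52 − 7.203 = 2.317 mg/L.
t_c = (1/0.7290) ln[(0.958/0.229)(1 − 2.317×0.7290/(0.229×15.89))] = 1.372 × ln(2.242) = 1.108 d.
D_c = (0.229/0.958) × 15.89 × e^(−0.229×1.108) = 0.2390 × 15.89 × 0.7760 = 2.948 mg/L.
Minimum DO = 9.52 − 2.948 = 6.572 mg/L.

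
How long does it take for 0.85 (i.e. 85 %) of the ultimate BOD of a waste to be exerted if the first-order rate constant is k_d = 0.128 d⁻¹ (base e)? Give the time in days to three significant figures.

y/L₀ = 1 − e^(−k_d t) = 0.85 ⇒ e^(−k_d t) = 0.150
t = −ln(0.150) / 0.128 = 1.897 / 0.128 = 14.82 d.

t ≈ 14.8 d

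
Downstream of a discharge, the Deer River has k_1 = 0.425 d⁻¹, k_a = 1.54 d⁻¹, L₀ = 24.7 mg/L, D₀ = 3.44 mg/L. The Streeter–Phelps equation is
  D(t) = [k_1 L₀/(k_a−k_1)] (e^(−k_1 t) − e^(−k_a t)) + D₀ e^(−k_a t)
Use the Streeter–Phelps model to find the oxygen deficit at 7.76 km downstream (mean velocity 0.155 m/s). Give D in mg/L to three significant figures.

D ≈ 4.91 mg/L

Travel time t = x/v = 7.76 km / (0.155 m/s) = 7760 m / 0.155 m/s = 50060 s = 0.5795 d.
k_1 L₀/(k_a−k_1) = 0.425×24.7/(1.54−0.425) = 10.50/1.115 = 9.415 mg/L.
e^(−k_1 t) = e^(−0.425×0.5795) = 0.7817; e^(−k_a t) = e^(−1.54×0.5795) = 0.4097.
D = 9.415 × (0.7817 − 0.4097) + 3.44 × 0.4097 = 3.503 + 1.409 = 4.912 mg/L.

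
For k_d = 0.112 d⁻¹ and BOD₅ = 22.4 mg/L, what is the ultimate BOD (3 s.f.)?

BOD₅ = L₀(1 − e^(−5k_d)) ⇒ L₀ = BOD₅ / (1 − e^(−5×0.112))
= 22.4 / (1 − 0.5712) = 22.4 / 0.4288 = 52.24 mg/L.

L₀ ≈ 52.2 mg/L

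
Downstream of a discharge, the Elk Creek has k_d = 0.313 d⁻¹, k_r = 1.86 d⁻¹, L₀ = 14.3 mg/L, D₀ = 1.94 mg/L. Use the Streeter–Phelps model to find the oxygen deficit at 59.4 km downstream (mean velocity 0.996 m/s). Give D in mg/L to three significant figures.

Travel time t = x/v = 59.4 km / (0.996 m/s) = 59400 m / 0.996 m/s = 59640 s = 0.6903 d.
k_d L₀/(k_r−k_d) = 0.313×14.3/(1.86−0.313) = 4.476/1.547 = 2.893 mg/L.
e^(−k_d t) = e^(−0.313×0.6903) = 0.8057; e^(−k_r t) = e^(−1.86×0.6903) = 0.2770.
D = 2.893 × (0.8057 − 0.2770) + 1.94 × 0.2770 = 1.530 + 0.5373 = 2.067 mg/L.

D ≈ 2.07 mg/L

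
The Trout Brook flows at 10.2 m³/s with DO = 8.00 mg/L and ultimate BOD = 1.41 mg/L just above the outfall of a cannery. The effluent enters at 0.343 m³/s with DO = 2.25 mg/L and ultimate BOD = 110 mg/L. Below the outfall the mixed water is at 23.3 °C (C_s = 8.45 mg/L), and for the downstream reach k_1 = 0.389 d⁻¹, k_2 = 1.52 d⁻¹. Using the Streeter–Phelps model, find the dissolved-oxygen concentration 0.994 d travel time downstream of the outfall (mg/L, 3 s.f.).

DO ≈ 7.53 mg/L

Mixed DO = (10.2×8.00 + 0.343×2.25)/(10.2+0.343) = 82.37/10.54 = 7.813 mg/L.
Mixed L₀ = (10.2×1.41 + 0.343×110)/(10.54) = 52.11/10.54 = 4.943 mg/L.
Initial deficit D₀ = C_s − DO₀ = 8.45 − 7.813 = 0.6371 mg/L.
D(0.994) = [0.389×4.943/(1.52−0.389)](e^(−0.389×0.994) − e^(−1.52×0.994)) + 0.6371 e^(−1.52×0.994)
= 1.700 × (0.6793 − 0.2207) + 0.6371 × 0.2207 = 0.9203 mg/L.
DO = 8.45 − 0.9203 = 7.530 mg/L.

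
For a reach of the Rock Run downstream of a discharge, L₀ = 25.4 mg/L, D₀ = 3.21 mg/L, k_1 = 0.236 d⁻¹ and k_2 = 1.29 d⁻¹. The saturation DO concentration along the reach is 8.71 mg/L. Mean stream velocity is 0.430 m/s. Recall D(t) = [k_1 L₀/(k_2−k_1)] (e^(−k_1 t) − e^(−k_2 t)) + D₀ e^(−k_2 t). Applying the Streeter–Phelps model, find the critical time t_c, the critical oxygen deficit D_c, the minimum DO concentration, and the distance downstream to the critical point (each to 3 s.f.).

With k_2/k_1 = 5.466 and 1 − D₀(k_2−k_1)/(k_1 L₀) = 0.4356,
t_c = ln(5.466 × 0.4356) / (1.29 − 0.236) = ln(2.381) / 1.054 = 0.8675/1.054 = 0.8231 d.
L(t_c) = L₀ e^(−k_1 t_c) = 25.4 × 0.8235 = 20.92 mg/L, and at the critical point k_2 D_c = k_1 L, so D_c = (0.236/1.29) × 20.92 = 3.826 mg/L.
Minimum DO = C_s − D_c = 8.71 − 3.826 = 4.884 mg/L.
x_c = v t_c = 0.430 m/s × 0.8231 d × 86400 s/d = 30580 m ≈ 30.6 km.

t_c ≈ 0.823 d; D_c ≈ 3.83 mg/L; min DO ≈ 4.88 mg/L; x_c ≈ 30.6 km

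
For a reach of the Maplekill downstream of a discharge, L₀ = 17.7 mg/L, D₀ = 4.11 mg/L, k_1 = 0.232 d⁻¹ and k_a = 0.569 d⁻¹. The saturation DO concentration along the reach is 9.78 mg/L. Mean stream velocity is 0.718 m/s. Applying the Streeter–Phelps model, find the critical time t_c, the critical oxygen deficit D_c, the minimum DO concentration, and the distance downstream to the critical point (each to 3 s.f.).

t_c = [1/(k_a−k_1)] ln[(k_a/k_1)(1 − D₀(k_a−k_1)/(k_1 L₀))]
= [1/(0.569−0.232)] ln[(0.569/0.232)(1 − 4.11×0.3370/(0.232×17.7))]
= (1/0.3370) ln[2.453 × 0.6627] = 2.967 × ln(1.625) = 2.967 × 0.4857 = 1.441 d.
D_c = (k_1/k_a) L₀ e^(−k_1 t_c) = (0.232/0.569) × 17.7 × e^(−0.232×1.441) = 0.4077 × 17.7 × 0.7158 = 5.166 mg/L.
Minimum DO = C_s − D_c = 9.78 − 5.166 = 4.614 mg/L.
x_c = v t_c = 0.718 m/s × 1.441 d × 86400 s/d = 89410 m ≈ 89.4 km.

t_c ≈ 1.44 d; D_c ≈ 5.17 mg/L; min DO ≈ 4.61 mg/L; x_c ≈ 89.4 km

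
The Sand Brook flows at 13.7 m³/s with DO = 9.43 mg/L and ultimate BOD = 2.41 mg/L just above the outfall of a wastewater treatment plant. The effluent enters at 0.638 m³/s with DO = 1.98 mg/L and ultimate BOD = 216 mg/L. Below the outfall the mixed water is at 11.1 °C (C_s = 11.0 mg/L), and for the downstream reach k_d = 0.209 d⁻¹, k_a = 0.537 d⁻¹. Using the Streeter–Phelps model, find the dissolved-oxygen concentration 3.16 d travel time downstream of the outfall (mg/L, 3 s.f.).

DO ≈ 8.12 mg/L

Mixed DO = (13.7×9.43 + 0.638×1.98)/(13.7+0.638) = 130.5/14.34 = 9.098 mg/L.
Mixed L₀ = (13.7×2.41 + 0.638×216)/(14.34) = 170.8/14.34 = 11.91 mg/L.
Initial deficit D₀ = C_s − DO₀ = 11.0 − 9.098 = 1.902 mg/L.
D(3.16) = [0.209×11.91/(0.537−0.209)](e^(−0.209×3.16) − e^(−0.537×3.16)) + 1.902 e^(−0.537×3.16)
= 7.592 × (0.5166 − 0.1832) + 1.902 × 0.1832 = 2.879 mg/L.
DO = 11.0 − 2.879 = 8.121 mg/L.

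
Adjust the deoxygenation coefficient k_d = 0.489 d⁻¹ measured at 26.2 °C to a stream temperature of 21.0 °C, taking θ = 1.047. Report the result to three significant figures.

k_d(T₂) = k_d(T₁) · θ^(T₂−T₁) = 0.489 × 1.047^(21.0−26.2)
= 0.489 × 1.047^-5.20 = 0.489 × 0.7875 = 0.3851 d⁻¹.

k_d ≈ 0.385 d⁻¹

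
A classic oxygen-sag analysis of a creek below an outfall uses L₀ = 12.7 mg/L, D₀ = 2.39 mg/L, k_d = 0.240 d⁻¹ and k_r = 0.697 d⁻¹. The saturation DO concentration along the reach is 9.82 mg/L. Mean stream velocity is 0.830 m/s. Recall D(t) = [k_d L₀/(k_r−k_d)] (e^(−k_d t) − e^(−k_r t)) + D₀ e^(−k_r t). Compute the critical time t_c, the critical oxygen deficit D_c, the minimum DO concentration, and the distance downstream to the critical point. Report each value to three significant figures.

t_c = [1/(k_r−k_d)] ln[(k_r/k_d)(1 − D₀(k_r−k_d)/(k_d L₀))]
= [1/(0.697−0.240)] ln[(0.697/0.240)(1 − 2.39×0.4570/(0.240×12.7))]
= (1/0.4570) ln[2.904 × 0.6417] = 2.188 × ln(1.863) = 2.188 × 0.6224 = 1.362 d.
L(t_c) = L₀ e^(−k_d t_c) = 12.7 × 0.7212 = 9.159 mg/L, and at the critical point k_r D_c = k_d L, so D_c = (0.240/0.697) × 9.159 = 3.154 mg/L.
Minimum DO = C_s − D_c = 9.82 − 3.154 = 6.666 mg/L.
x_c = v t_c = 0.830 m/s × 1.362 d × 86400 s/d = 97670 m ≈ 97.7 km.

t_c ≈ 1.36 d; D_c ≈ 3.15 mg/L; min DO ≈ 6.67 mg/L; x_c ≈ 97.7 km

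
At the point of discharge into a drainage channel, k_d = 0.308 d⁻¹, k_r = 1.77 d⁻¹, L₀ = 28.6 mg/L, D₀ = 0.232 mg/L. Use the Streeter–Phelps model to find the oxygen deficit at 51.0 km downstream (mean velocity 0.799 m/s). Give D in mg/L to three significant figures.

Travel time t = x/v = 51.0 km / (0.799 m/s) = 51000 m / 0.799 m/s = 63830 s = 0.7388 d.
k_d L₀/(k_r−k_d) = 0.308×28.6/(1.77−0.308) = 8.809/1.462 = 6.025 mg/L.
e^(−k_d t) = e^(−0.308×0.7388) = 0.7965; e^(−k_r t) = e^(−1.77×0.7388) = 0.2705.
D = 6.025 × (0.7965 − 0.2705) + 0.232 × 0.2705 = 3.169 + 0.06275 = 3.232 mg/L.

D ≈ 3.23 mg/L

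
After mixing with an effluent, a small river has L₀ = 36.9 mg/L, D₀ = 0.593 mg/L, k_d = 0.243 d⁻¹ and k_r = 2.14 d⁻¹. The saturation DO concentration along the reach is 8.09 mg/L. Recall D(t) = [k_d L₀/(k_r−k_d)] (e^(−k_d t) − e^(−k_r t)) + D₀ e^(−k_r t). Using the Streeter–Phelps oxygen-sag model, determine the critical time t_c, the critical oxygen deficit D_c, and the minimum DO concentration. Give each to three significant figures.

t_c ≈ 1.08 d; D_c ≈ 3.23 mg/L; min DO ≈ 4.86 mg/L

At the critical point dD/dt = 0, so k_d L₀ e^(−k_d t) = k_r D. Substituting D(t) from the Streeter–Phelps equation and solving for t gives
t_c = ln[(k_r/k_d)(1 − D₀(k_r−k_d)/(k_d L₀))] / (k_r−k_d).
Here k_r−k_d = 1.897 d⁻¹ and 1 − D₀(k_r−k_d)/(k_d L₀) = 1 − 0.593×1.897/(0.243×36.9) = 0.8745, so
t_c = ln(8.807 × 0.8745) / 1.897 = 2.041 / 1.897 = 1.076 d.
L(t_c) = L₀ e^(−k_d t_c) = 36.9 × 0.7699 = 28.41 mg/L, and at the critical point k_r D_c = k_d L, so D_c = (0.243/2.14) × 28.41 = 3.226 mg/L.
Minimum DO = C_s − D_c = 8.09 − 3.226 = 4.864 mg/L.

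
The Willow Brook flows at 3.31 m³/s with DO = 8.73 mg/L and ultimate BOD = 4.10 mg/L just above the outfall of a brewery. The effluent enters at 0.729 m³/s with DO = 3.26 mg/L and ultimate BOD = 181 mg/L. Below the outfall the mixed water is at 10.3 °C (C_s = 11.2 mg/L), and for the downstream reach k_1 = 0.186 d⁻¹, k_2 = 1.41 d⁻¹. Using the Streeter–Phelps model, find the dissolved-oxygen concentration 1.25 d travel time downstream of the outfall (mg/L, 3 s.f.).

DO ≈ 7.21 mg/L

Mixed DO = (3.31×8.73 + 0.729×3.26)/(3.31+0.729) = 31.27/4.039 = 7.743 mg/L.
Mixed L₀ = (3.31×4.10 + 0.729×181)/(4.039) = 145.5/4.039 = 36.03 mg/L.
Initial deficit D₀ = C_s − DO₀ = 11.2 − 7.743 = 3.457 mg/L.
D(1.25) = [0.186×36.03/(1.41−0.186)](e^(−0.186×1.25) − e^(−1.41×1.25)) + 3.457 e^(−1.41×1.25)
= 5.475 × (0.7925 − 0.1716) + 3.457 × 0.1716 = 3.993 mg/L.
DO = 11.2 − 3.993 = 7.207 mg/L.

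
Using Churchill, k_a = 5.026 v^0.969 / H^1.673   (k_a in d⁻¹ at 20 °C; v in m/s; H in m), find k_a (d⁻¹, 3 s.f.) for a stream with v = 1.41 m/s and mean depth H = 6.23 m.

k_a ≈ 0.329 d⁻¹

k_a = 5.026 × 1.41^0.969 / 6.23^1.673 = 5.026 × 1.395 / 21.34 = 0.3286 d⁻¹.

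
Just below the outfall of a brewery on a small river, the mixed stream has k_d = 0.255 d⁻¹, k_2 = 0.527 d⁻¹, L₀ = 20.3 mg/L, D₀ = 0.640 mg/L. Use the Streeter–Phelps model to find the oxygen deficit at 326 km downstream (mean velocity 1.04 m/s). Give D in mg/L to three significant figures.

D ≈ 4.83 mg/L

Travel time t = x/v = 326 km / (1.04 m/s) = 326000 m / 1.04 m/s = 313500 s = 3.628 d.
k_d L₀/(k_2−k_d) = 0.255×20.3/(0.527−0.255) = 5.176/0.2720 = 19.03 mg/L.
e^(−k_d t) = e^(−0.255×3.628) = 0.3965; e^(−k_2 t) = e^(−0.527×3.628) = 0.1478.
D = 19.03 × (0.3965 − 0.1478) + 0.640 × 0.1478 = 4.733 + 0.09458 = 4.827 mg/L.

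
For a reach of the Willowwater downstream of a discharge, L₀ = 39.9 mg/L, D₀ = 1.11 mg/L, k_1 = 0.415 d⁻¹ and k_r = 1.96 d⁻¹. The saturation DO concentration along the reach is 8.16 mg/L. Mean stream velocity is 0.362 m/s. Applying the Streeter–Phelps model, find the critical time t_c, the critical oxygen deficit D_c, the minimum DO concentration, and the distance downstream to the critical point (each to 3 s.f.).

t_c = [1/(k_r−k_1)] ln[(k_r/k_1)(1 − D₀(k_r−k_1)/(k_1 L₀))]
= [1/(1.96−0.415)] ln[(1.96/0.415)(1 − 1.11×1.545/(0.415×39.9))]
= (1/1.545) ln[4.723 × 0.8964] = 0.6472 × ln(4.234) = 0.6472 × 1.443 = 0.9340 d.
L(t_c) = L₀ e^(−k_1 t_c) = 39.9 × 0.6787 = 27.08 mg/L, and at the critical point k_r D_c = k_1 L, so D_c = (0.415/1.96) × 27.08 = 5.734 mg/L.
Minimum DO = C_s − D_c = 8.16 − 5.734 = 2.426 mg/L.
x_c = v t_c = 0.362 m/s × 0.9340 d × 86400 s/d = 29210 m ≈ 29.2 km.

t_c ≈ 0.934 d; D_c ≈ 5.73 mg/L; min DO ≈ 2.43 mg/L; x_c ≈ 29.2 km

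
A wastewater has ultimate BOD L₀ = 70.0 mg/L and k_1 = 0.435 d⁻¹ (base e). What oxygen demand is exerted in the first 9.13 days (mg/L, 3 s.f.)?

y_t = L₀(1 − e^(−k_1 t)) = 70.0 × (1 − e^(−0.435×9.13))
= 70.0 × (1 − 0.01884) = 70.0 × 0.9812 = 68.68 mg/L.

y ≈ 68.7 mg/L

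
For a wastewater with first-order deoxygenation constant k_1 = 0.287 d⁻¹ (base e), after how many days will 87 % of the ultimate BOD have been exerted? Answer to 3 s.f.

y/L₀ = 1 − e^(−k_1 t) = 0.87 ⇒ e^(−k_1 t) = 0.130
t = −ln(0.130) / 0.287 = 2.040 / 0.287 = 7.109 d.

t ≈ 7.11 d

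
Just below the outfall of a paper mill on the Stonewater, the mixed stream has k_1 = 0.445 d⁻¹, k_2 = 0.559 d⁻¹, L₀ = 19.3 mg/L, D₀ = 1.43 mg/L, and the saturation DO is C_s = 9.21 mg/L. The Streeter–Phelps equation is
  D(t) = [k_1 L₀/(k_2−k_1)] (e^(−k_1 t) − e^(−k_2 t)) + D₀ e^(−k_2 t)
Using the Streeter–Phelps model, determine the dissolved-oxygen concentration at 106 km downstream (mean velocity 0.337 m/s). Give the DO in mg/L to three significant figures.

DO ≈ 3.96 mg/L

Travel time t = x/v = 106 km / (0.337 m/s) = 106000 m / 0.337 m/s = 314500 s = 3.641 d.
k_1 L₀/(k_2−k_1) = 0.445×19.3/(0.559−0.445) = 8.588/0.1140 = 75.34 mg/L.
e^(−k_1 t) = e^(−0.445×3.641) = 0.1979; e^(−k_2 t) = e^(−0.559×3.641) = 0.1307.
D = 75.34 × (0.1979 − 0.1307) + 1.43 × 0.1307 = 5.064 + 0.1869 = 5.251 mg/L.
DO = C_s − D = 9.21 − 5.251 = 3.959 mg/L.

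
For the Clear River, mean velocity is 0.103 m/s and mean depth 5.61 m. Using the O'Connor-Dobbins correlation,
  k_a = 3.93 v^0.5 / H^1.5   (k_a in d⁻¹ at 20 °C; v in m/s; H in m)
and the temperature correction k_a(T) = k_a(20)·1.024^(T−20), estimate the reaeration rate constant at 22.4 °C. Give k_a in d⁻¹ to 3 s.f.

k_a(20) = 3.93 × 0.103^0.5 / 5.61^1.5 = 3.93 × 0.3209 / 13.29 = 0.09492 d⁻¹.
k_a(22.4) = 0.09492 × 1.024^(22.4−20) = 0.09492 × 1.059 = 0.1005 d⁻¹.

k_a ≈ 0.100 d⁻¹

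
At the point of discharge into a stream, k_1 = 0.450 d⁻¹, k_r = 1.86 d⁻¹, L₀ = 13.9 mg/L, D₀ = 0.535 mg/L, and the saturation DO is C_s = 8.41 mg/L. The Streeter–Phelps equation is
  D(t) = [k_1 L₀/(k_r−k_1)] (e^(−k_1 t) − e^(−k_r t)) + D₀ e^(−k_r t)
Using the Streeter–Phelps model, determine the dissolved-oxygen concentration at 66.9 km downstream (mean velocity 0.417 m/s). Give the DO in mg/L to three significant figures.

Travel time t = x/v = 66.9 km / (0.417 m/s) = 66900 m / 0.417 m/s = 160400 s = 1.857 d.
k_1 L₀/(k_r−k_1) = 0.450×13.9/(1.86−0.450) = 6.255/1.410 = 4.436 mg/L.
e^(−k_1 t) = e^(−0.450×1.857) = 0.4336; e^(−k_r t) = e^(−1.86×1.857) = 0.03163.
D = 4.436 × (0.4336 − 0.03163) + 0.535 × 0.03163 = 1.783 + 0.01692 = 1.800 mg/L.
DO = C_s − D = 8.41 − 1.800 = 6.610 mg/L.

DO ≈ 6.61 mg/L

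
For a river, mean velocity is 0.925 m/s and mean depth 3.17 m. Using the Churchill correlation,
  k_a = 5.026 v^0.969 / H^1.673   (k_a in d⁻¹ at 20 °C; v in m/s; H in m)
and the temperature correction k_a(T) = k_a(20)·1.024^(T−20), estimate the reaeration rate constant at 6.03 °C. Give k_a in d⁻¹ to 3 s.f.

k_a ≈ 0.486 d⁻¹

k_a(20) = 5.026 × 0.925^0.969 / 3.17^1.673 = 5.026 × 0.9272 / 6.891 = 0.6763 d⁻¹.
k_a(6.03) = 0.6763 × 1.024^(6.03−20) = 0.6763 × 0.7180 = 0.4856 d⁻¹.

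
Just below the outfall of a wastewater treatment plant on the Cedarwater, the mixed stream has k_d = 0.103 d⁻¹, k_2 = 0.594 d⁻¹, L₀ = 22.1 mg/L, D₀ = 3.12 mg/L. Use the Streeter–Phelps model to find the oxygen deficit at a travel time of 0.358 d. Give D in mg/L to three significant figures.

D ≈ 3.24 mg/L

k_d L₀/(k_2−k_d) = 0.103×22.1/(0.594−0.103) = 2.276/0.4910 = 4.636 mg/L.
e^(−k_d t) = e^(−0.103×0.3580) = 0.9638; e^(−k_2 t) = e^(−0.594×0.3580) = 0.8084.
D = 4.636 × (0.9638 − 0.8084) + 3.12 × 0.8084 = 0.7203 + 2.522 = 3.243 mg/L.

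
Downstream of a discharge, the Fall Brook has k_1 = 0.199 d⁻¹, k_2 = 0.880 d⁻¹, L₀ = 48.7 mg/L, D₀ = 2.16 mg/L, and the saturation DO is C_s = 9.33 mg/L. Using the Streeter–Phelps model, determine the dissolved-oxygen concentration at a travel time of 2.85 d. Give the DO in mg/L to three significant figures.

k_1 L₀/(k_2−k_1) = 0.199×48.7/(0.880−0.199) = 9.691/0.6810 = 14.23 mg/L.
e^(−k_1 t) = e^(−0.199×2.850) = 0.5671; e^(−k_2 t) = e^(−0.880×2.850) = 0.08143.
D = 14.23 × (0.5671 − 0.08143) + 2.16 × 0.08143 = 6.912 + 0.1759 = 7.088 mg/L.
DO = C_s − D = 9.33 − 7.088 = 2.242 mg/L.

DO ≈ 2.24 mg/L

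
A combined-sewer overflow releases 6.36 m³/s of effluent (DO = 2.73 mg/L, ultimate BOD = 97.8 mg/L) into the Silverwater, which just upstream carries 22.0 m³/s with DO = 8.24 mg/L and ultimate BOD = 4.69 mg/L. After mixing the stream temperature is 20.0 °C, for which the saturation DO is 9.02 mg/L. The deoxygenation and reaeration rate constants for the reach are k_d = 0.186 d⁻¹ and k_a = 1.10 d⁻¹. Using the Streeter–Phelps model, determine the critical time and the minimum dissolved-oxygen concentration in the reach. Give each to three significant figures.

t_c ≈ 1.41 d; minimum DO ≈ 5.69 mg/L

Mixed DO = (22.0×8.24 + 6.36×2.73)/(22.0+6.36) = 198.6/28.36 = 7.004 mg/L.
Mixed L₀ = (22.0×4.69 + 6.36×97.8)/(28.36) = 725.2/28.36 = 25.57 mg/L.
Initial deficit D₀ = C_s − DO₀ = 9.02 − 7.004 = 2.016 mg/L.
t_c = (1/0.9140) ln[(1.10/0.186)(1 − 2.016×0.9140/(0.186×25.57))] = 1.094 × ln(3.623) = 1.408 d.
D_c = (0.186/1.10) × 25.57 × e^(−0.186×1.408) = 0.1691 × 25.57 × 0.7695 = 3.327 mg/L.
Minimum DO = 9.02 − 3.327 = 5.693 mg/L.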